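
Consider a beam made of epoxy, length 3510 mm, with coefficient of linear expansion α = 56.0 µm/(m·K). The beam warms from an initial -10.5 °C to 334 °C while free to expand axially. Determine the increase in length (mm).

67.7 mm

ΔT = 334 − (-10.5) = 344.5 K.
ΔL = α·L₀·ΔT = 56.0×10⁻⁶ × 3510 mm × 344.5 K = 67.7 mm.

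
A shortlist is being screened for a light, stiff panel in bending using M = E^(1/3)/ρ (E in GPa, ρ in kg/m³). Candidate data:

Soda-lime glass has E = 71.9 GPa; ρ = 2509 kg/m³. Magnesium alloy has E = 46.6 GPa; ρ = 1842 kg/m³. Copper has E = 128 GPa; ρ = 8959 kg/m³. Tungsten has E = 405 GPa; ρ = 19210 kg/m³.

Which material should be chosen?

Per-candidate index values:
  magnesium alloy: M = 1.95×10⁻³
  soda-lime glass: M = 1.66×10⁻³
  copper: M = 0.563×10⁻³
  tungsten: M = 0.385×10⁻³
Magnesium alloy has the largest M.

magnesium alloy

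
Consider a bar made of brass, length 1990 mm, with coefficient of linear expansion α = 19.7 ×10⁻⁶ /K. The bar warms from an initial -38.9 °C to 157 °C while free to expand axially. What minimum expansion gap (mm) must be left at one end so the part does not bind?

ΔT = 157 − (-38.9) = 195.9 K.
ΔL = α·L₀·ΔT = 19.7×10⁻⁶ × 1990 mm × 195.9 K = 7.68 mm.

7.68 mm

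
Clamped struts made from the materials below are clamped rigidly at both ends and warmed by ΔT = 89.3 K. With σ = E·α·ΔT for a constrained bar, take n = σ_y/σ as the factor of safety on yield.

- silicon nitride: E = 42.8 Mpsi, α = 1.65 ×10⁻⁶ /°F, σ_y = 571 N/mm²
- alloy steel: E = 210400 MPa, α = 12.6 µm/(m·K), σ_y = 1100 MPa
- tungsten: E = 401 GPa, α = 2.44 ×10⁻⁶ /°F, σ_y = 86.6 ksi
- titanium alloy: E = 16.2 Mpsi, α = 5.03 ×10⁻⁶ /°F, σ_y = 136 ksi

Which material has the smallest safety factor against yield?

In consistent units (E in GPa, α in ×10⁻⁶/K, σ_y in MPa):
  silicon nitride: E = 295.1, α = 2.97, σ_y = 571.0 → σ = 78.3 MPa, n = 7.30
  alloy steel: E = 210.4, α = 12.6, σ_y = 1100 → σ = 237 MPa, n = 4.65
  tungsten: E = 401.0, α = 4.39, σ_y = 597.1 → σ = 157 MPa, n = 3.80
  titanium alloy: E = 111.7, α = 9.05, σ_y = 937.7 → σ = 90.3 MPa, n = 10.4
Smallest n: tungsten with n = 3.80.

tungsten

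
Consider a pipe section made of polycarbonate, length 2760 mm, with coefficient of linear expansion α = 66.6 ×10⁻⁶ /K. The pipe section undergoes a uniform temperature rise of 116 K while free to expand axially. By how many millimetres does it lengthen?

21.3 mm

ΔL = α·L₀·ΔT = 66.6×10⁻⁶ × 2760 mm × 116.0 K = 21.3 mm.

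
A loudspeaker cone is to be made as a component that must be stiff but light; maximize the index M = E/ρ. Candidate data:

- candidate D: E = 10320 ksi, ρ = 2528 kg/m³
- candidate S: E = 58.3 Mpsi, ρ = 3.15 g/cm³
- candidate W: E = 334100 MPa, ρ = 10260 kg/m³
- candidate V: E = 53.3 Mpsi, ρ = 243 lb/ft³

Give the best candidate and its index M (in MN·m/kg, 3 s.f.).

Convert each candidate to consistent units, then evaluate M:
  candidate D: E = 71.15 GPa, ρ = 2528 kg/m³
  candidate S: E = 402.0 GPa, ρ = 3150 kg/m³
  candidate W: E = 334.1 GPa, ρ = 10260 kg/m³
  candidate V: E = 367.5 GPa, ρ = 3892 kg/m³
  candidate S: M = 128 MN·m/kg
  candidate V: M = 94.4 MN·m/kg
  candidate W: M = 32.6 MN·m/kg
  candidate D: M = 28.1 MN·m/kg
Candidate S has the largest M.

candidate S, M = 128 MN·m/kg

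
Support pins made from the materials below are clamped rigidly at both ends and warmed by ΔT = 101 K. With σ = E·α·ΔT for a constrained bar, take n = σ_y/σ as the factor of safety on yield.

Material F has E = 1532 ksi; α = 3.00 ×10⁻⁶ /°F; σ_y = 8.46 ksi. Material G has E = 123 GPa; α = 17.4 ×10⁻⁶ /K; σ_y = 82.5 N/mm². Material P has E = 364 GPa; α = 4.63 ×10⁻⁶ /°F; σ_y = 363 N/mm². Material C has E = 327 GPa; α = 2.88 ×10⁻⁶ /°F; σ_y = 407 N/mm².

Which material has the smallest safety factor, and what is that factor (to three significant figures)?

material G, n = 0.382

Per material, after unit conversion:
  material F: E = 10.56, α = 5.40, σ_y = 58.33 → σ = 5.76 MPa, n = 10.1
  material G: E = 123.0, α = 17.4, σ_y = 82.50 → σ = 216 MPa, n = 0.382
  material P: E = 364.0, α = 8.33, σ_y = 363.0 → σ = 306 MPa, n = 1.18
  material C: E = 327.0, α = 5.18, σ_y = 407.0 → σ = 171 MPa, n = 2.38
Material G has the lowest safety factor, n = 0.382.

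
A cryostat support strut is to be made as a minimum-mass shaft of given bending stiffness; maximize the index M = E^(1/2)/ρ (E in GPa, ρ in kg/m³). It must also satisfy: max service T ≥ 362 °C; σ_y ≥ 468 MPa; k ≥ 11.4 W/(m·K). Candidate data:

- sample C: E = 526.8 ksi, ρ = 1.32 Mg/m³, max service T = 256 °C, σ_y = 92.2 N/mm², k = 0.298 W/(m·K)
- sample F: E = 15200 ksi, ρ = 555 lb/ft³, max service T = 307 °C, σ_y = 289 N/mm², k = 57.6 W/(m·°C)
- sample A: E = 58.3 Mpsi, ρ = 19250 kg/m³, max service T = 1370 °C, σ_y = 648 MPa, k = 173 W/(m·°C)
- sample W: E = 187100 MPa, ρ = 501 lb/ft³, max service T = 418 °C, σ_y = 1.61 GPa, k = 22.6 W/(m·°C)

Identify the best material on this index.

Screen on constraints: max service T ≥ 362 °C; σ_y ≥ 468 MPa; k ≥ 11.4 W/(m·K). Survivors: sample A, sample W.
Putting every candidate on a common basis:
  sample A: E = 402.0 GPa, ρ = 19250 kg/m³
  sample W: E = 187.1 GPa, ρ = 8025 kg/m³
  sample W: M = 1.70×10⁻³
  sample A: M = 1.04×10⁻³
The maximum is for sample W.

sample W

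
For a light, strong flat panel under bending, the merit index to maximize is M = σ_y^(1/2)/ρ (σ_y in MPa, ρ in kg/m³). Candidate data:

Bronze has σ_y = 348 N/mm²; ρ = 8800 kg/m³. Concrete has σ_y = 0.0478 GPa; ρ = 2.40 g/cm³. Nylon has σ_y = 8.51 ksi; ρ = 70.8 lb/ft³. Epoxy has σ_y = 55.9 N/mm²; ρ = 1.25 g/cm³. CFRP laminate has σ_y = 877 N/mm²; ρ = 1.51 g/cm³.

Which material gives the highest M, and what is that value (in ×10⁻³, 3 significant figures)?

Convert each candidate to consistent units, then evaluate M:
  bronze: σ_y = 348.0 MPa, ρ = 8800 kg/m³
  concrete: σ_y = 47.80 MPa, ρ = 2400 kg/m³
  nylon: σ_y = 58.67 MPa, ρ = 1134 kg/m³
  epoxy: σ_y = 55.90 MPa, ρ = 1250 kg/m³
  CFRP laminate: σ_y = 877.0 MPa, ρ = 1510 kg/m³
  CFRP laminate: M = 19.6×10⁻³
  nylon: M = 6.75×10⁻³
  epoxy: M = 5.98×10⁻³
  concrete: M = 2.88×10⁻³
  bronze: M = 2.12×10⁻³
Highest index: CFRP laminate.

CFRP laminate, M = 19.6×10⁻³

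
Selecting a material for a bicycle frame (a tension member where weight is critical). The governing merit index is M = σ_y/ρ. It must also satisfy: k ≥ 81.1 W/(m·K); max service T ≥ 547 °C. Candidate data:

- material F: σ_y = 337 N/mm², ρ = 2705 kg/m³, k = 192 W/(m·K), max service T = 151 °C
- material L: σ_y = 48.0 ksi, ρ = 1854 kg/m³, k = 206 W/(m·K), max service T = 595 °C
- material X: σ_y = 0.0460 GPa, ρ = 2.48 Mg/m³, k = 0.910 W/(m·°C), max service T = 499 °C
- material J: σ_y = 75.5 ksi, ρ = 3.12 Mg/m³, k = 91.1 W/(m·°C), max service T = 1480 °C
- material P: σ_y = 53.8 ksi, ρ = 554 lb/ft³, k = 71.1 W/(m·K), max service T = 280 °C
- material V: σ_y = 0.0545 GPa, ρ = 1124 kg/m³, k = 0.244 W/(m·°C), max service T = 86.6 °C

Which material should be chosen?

material L

Screen on constraints: k ≥ 81.1 W/(m·K); max service T ≥ 547 °C. Survivors: material L, material J.
Normalizing units and computing the index:
  material L: σ_y = 330.9 MPa, ρ = 1854 kg/m³
  material J: σ_y = 520.6 MPa, ρ = 3120 kg/m³
  material L: M = 179 kN·m/kg
  material J: M = 167 kN·m/kg
The maximum is for material L.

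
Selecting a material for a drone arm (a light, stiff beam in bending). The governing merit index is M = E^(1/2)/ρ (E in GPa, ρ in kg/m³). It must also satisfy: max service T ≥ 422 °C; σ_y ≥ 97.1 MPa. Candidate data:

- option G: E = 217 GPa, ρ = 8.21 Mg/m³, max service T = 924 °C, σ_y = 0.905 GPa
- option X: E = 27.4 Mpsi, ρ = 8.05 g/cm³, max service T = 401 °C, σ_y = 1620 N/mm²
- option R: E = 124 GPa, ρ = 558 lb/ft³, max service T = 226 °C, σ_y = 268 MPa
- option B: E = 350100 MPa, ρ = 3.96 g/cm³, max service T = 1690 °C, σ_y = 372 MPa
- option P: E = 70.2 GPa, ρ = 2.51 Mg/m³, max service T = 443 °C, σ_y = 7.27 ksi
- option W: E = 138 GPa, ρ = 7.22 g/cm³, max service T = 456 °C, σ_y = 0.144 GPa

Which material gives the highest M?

option B

Screen on constraints: max service T ≥ 422 °C; σ_y ≥ 97.1 MPa. Survivors: option G, option B, option W.
In SI units:
  option G: E = 217.0 GPa, ρ = 8210 kg/m³
  option B: E = 350.1 GPa, ρ = 3960 kg/m³
  option W: E = 138.0 GPa, ρ = 7220 kg/m³
  option B: M = 4.72×10⁻³
  option G: M = 1.79×10⁻³
  option W: M = 1.63×10⁻³
Option B has the largest M.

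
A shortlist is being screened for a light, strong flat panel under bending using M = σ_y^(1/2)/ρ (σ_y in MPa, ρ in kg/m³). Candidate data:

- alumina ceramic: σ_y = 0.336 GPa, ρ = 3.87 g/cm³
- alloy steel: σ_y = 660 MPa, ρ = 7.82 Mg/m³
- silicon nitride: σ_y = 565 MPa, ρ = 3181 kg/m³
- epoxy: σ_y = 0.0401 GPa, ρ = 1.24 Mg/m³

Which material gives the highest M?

silicon nitride

Normalizing units and computing the index:
  alumina ceramic: σ_y = 336.0 MPa, ρ = 3870 kg/m³
  alloy steel: σ_y = 660.0 MPa, ρ = 7820 kg/m³
  silicon nitride: σ_y = 565.0 MPa, ρ = 3181 kg/m³
  epoxy: σ_y = 40.10 MPa, ρ = 1240 kg/m³
  silicon nitride: M = 7.47×10⁻³
  epoxy: M = 5.11×10⁻³
  alumina ceramic: M = 4.74×10⁻³
  alloy steel: M = 3.29×10⁻³
Highest index: silicon nitride.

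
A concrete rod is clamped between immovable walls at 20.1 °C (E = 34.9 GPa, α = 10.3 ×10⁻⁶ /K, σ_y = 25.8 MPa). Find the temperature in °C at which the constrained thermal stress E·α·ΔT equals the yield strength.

91.9 °C

E·α·ΔT = 25.80 MPa ⇒ ΔT = 25.80 / (34.90×10³ × 10.3×10⁻⁶) = 71.77 K.
T = 20.1 + 71.77 = 91.87 °C.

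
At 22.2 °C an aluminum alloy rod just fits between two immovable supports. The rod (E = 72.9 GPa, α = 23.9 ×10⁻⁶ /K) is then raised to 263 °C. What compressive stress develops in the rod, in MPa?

420 MPa

ΔT = 240.8 K. Constrained thermal stress σ = E·α·ΔT = 72.90×10³ MPa × 23.9×10⁻⁶ × 240.8 = 420 MPa (compressive).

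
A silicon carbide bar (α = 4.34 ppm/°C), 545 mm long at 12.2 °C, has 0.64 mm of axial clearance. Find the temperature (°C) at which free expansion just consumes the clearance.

283 °C

α·L₀·ΔT = 0.64 mm ⇒ ΔT = 0.64 / (4.34×10⁻⁶ × 545.0) = 270.6 K.
T = 12.2 + 270.6 = 282.8 °C.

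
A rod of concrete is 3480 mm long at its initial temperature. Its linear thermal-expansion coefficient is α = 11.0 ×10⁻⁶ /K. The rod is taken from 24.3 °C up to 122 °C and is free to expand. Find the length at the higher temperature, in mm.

3483.7 mm

ΔT = 122 − 24.3 = 97.70 K.
ΔL = α·L₀·ΔT = 11.0×10⁻⁶ × 3480 mm × 97.70 K = 3.74 mm.
L = L₀ + ΔL = 3480 + 3.74 = 3483.7 mm.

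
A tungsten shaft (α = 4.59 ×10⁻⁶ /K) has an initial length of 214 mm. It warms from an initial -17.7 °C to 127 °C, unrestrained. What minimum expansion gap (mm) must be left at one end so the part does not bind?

0.142 mm

ΔT = 127 − (-17.7) = 144.7 K.
ΔL = α·L₀·ΔT = 4.59×10⁻⁶ × 214 mm × 144.7 K = 0.142 mm.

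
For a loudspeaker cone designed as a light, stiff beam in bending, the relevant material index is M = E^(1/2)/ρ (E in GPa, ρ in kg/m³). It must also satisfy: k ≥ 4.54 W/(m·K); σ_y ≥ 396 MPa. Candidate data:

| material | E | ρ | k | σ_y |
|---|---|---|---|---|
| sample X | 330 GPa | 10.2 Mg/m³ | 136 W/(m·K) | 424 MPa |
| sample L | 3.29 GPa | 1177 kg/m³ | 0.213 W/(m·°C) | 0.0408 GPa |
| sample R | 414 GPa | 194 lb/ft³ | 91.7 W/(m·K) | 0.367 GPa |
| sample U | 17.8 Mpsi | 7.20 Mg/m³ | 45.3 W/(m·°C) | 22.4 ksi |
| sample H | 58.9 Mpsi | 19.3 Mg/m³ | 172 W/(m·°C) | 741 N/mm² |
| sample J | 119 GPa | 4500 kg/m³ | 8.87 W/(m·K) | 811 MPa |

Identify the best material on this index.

sample J

Screen on constraints: k ≥ 4.54 W/(m·K); σ_y ≥ 396 MPa. Survivors: sample X, sample H, sample J.
Putting every candidate on a common basis:
  sample X: E = 330.0 GPa, ρ = 10200 kg/m³
  sample H: E = 406.1 GPa, ρ = 19300 kg/m³
  sample J: E = 119.0 GPa, ρ = 4500 kg/m³
  sample J: M = 2.42×10⁻³
  sample X: M = 1.78×10⁻³
  sample H: M = 1.04×10⁻³
The maximum is for sample J.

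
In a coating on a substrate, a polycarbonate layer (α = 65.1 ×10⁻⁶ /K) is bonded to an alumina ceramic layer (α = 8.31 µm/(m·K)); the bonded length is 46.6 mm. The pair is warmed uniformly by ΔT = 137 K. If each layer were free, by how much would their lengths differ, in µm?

Δα = |65.1 − 8.31|×10⁻⁶/K = 56.8×10⁻⁶/K.
ΔL_mismatch = Δα·L·ΔT = 56.8×10⁻⁶ × 46.6 mm × 137.0 K = 363 µm.

363 µm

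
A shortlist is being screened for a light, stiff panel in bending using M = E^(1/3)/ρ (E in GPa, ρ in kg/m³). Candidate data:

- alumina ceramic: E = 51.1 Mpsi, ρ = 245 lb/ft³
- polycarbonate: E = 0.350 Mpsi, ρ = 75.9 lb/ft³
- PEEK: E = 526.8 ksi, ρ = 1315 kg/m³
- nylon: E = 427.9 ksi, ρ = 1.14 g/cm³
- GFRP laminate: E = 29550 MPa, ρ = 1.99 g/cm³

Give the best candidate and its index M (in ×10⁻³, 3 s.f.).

alumina ceramic, M = 1.80×10⁻³

Normalizing units and computing the index:
  alumina ceramic: E = 352.3 GPa, ρ = 3925 kg/m³
  polycarbonate: E = 2.413 GPa, ρ = 1216 kg/m³
  PEEK: E = 3.632 GPa, ρ = 1315 kg/m³
  nylon: E = 2.950 GPa, ρ = 1140 kg/m³
  GFRP laminate: E = 29.55 GPa, ρ = 1990 kg/m³
  alumina ceramic: M = 1.80×10⁻³
  GFRP laminate: M = 1.55×10⁻³
  nylon: M = 1.26×10⁻³
  PEEK: M = 1.17×10⁻³
  polycarbonate: M = 1.10×10⁻³
Alumina ceramic ranks first.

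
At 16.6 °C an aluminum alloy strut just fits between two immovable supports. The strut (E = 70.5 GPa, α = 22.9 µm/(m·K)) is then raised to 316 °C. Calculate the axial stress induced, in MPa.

483 MPa

ΔT = 299.4 K. Constrained thermal stress σ = E·α·ΔT = 70.50×10³ MPa × 22.9×10⁻⁶ × 299.4 = 483 MPa (compressive).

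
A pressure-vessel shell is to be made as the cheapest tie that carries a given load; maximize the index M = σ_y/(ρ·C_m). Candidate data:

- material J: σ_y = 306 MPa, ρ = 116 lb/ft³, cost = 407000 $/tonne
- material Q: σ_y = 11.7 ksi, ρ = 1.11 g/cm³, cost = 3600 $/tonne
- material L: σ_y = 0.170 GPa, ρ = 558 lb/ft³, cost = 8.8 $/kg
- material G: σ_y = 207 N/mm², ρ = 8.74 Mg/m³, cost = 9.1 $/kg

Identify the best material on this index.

material Q

Putting every candidate on a common basis:
  material J: σ_y = 306.0 MPa, ρ = 1858 kg/m³, cost = 407.0 $/kg
  material Q: σ_y = 80.67 MPa, ρ = 1110 kg/m³, cost = 3.600 $/kg
  material L: σ_y = 170.0 MPa, ρ = 8938 kg/m³, cost = 8.800 $/kg
  material G: σ_y = 207.0 MPa, ρ = 8740 kg/m³, cost = 9.100 $/kg
  material Q: M = 20.2 kN·m per $
  material G: M = 2.60 kN·m per $
  material L: M = 2.16 kN·m per $
  material J: M = 0.405 kN·m per $
Highest index: material Q.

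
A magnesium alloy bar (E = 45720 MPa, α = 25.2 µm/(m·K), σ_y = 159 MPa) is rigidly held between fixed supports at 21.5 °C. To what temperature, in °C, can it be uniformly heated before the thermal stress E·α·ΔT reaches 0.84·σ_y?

137 °C

E = 45720 MPa = 45.72 GPa.
E·α·ΔT = 133.6 MPa ⇒ ΔT = 133.6 / (45.72×10³ × 25.2×10⁻⁶) = 115.9 K.
T = 21.5 + 115.9 = 137.4 °C.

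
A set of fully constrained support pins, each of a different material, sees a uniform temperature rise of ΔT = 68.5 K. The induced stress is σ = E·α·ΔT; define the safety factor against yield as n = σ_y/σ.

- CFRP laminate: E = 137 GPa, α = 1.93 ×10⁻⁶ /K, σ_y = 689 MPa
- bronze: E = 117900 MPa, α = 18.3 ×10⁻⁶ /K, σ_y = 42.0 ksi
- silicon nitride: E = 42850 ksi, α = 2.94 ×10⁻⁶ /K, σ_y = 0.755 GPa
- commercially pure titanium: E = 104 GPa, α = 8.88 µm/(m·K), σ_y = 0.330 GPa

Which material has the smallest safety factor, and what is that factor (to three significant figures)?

Per material, after unit conversion:
  CFRP laminate: E = 137.0, α = 1.93, σ_y = 689.0 → σ = 18.1 MPa, n = 38.0
  bronze: E = 117.9, α = 18.3, σ_y = 289.6 → σ = 148 MPa, n = 1.96
  silicon nitride: E = 295.4, α = 2.94, σ_y = 755.0 → σ = 59.5 MPa, n = 12.7
  commercially pure titanium: E = 104.0, α = 8.88, σ_y = 330.0 → σ = 63.3 MPa, n = 5.22
Bronze has the lowest safety factor, n = 1.96.

bronze, n = 1.96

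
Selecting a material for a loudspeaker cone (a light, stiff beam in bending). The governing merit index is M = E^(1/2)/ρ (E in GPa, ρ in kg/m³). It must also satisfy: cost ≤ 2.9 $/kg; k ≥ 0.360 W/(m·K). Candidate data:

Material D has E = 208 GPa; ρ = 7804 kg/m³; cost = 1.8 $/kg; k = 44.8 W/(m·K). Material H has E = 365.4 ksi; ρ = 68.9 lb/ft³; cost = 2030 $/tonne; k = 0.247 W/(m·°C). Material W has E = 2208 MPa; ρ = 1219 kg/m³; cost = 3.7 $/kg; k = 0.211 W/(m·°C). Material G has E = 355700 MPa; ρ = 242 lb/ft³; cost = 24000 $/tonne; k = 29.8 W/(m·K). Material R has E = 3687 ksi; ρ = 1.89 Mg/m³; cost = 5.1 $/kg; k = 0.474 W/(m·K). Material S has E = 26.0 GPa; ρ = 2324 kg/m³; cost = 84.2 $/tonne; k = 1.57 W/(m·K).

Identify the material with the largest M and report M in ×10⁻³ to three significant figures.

material S, M = 2.19×10⁻³

Screen on constraints: cost ≤ 2.9 $/kg; k ≥ 0.360 W/(m·K). Survivors: material D, material S.
Putting every candidate on a common basis:
  material D: E = 208.0 GPa, ρ = 7804 kg/m³
  material S: E = 26.00 GPa, ρ = 2324 kg/m³
  material S: M = 2.19×10⁻³
  material D: M = 1.85×10⁻³
Material S has the largest M.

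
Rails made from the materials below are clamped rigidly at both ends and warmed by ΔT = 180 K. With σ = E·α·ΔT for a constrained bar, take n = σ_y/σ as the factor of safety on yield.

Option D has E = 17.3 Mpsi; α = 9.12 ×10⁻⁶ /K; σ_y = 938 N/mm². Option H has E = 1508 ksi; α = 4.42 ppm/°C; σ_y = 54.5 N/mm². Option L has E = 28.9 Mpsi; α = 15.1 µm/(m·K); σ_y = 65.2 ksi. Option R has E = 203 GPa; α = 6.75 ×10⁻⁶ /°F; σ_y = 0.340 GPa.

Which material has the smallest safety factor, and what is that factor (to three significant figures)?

option R, n = 0.766

In consistent units (E in GPa, α in ×10⁻⁶/K, σ_y in MPa):
  option D: E = 119.3, α = 9.12, σ_y = 938.0 → σ = 196 MPa, n = 4.79
  option H: E = 10.40, α = 4.42, σ_y = 54.50 → σ = 8.27 MPa, n = 6.59
  option L: E = 199.3, α = 15.1, σ_y = 449.5 → σ = 542 MPa, n = 0.830
  option R: E = 203.0, α = 12.1, σ_y = 340.0 → σ = 444 MPa, n = 0.766
Option R has the lowest safety factor, n = 0.766.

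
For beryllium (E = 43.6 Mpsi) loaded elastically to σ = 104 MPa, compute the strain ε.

3.46×10⁻⁴

E = 43.6 Mpsi = 300.6 GPa = 300600 MPa.
ε = σ/E = 104 / 300600 = 3.46×10⁻⁴.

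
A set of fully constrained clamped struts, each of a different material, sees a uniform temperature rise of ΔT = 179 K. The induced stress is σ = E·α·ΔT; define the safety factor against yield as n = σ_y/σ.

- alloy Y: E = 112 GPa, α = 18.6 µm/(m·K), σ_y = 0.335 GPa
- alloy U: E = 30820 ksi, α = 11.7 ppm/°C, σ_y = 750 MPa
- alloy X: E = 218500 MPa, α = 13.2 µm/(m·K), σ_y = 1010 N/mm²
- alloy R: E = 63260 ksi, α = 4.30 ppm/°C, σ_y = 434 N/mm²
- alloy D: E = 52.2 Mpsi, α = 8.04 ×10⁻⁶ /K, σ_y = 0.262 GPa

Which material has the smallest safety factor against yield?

alloy D

With everything in SI (GPa, ×10⁻⁶/K, MPa):
  alloy Y: E = 112.0, α = 18.6, σ_y = 335.0 → σ = 373 MPa, n = 0.898
  alloy U: E = 212.5, α = 11.7, σ_y = 750.0 → σ = 445 MPa, n = 1.69
  alloy X: E = 218.5, α = 13.2, σ_y = 1010 → σ = 516 MPa, n = 1.96
  alloy R: E = 436.2, α = 4.30, σ_y = 434.0 → σ = 336 MPa, n = 1.29
  alloy D: E = 359.9, α = 8.04, σ_y = 262.0 → σ = 518 MPa, n = 0.506
The minimum is alloy D at n = 0.506.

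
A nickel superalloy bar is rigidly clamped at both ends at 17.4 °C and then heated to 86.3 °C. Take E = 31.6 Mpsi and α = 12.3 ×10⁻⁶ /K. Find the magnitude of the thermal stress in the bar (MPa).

E = 31.6 Mpsi = 217.9 GPa.
ΔT = 68.90 K. Constrained thermal stress σ = E·α·ΔT = 217.9×10³ MPa × 12.3×10⁻⁶ × 68.90 = 185 MPa (compressive).

185 MPa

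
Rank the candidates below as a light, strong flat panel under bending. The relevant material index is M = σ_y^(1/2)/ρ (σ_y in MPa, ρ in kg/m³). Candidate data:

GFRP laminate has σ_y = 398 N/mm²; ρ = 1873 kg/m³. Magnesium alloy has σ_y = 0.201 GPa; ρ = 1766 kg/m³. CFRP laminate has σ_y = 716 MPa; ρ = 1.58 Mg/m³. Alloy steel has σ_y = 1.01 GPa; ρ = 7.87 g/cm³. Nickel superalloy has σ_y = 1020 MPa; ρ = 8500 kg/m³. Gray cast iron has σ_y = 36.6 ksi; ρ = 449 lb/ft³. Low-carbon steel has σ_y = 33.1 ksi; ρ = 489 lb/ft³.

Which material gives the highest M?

After converting to SI:
  GFRP laminate: σ_y = 398.0 MPa, ρ = 1873 kg/m³
  magnesium alloy: σ_y = 201.0 MPa, ρ = 1766 kg/m³
  CFRP laminate: σ_y = 716.0 MPa, ρ = 1580 kg/m³
  alloy steel: σ_y = 1010 MPa, ρ = 7870 kg/m³
  nickel superalloy: σ_y = 1020 MPa, ρ = 8500 kg/m³
  gray cast iron: σ_y = 252.3 MPa, ρ = 7192 kg/m³
  low-carbon steel: σ_y = 228.2 MPa, ρ = 7833 kg/m³
  CFRP laminate: M = 16.9×10⁻³
  GFRP laminate: M = 10.7×10⁻³
  magnesium alloy: M = 8.03×10⁻³
  alloy steel: M = 4.04×10⁻³
  nickel superalloy: M = 3.76×10⁻³
  gray cast iron: M = 2.21×10⁻³
  low-carbon steel: M = 1.93×10⁻³
The maximum is for CFRP laminate.

CFRP laminate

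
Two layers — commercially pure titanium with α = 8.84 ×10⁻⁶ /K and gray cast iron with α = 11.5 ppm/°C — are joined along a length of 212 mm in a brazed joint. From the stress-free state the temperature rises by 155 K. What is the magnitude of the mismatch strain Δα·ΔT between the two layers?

4.12×10⁻⁴

Δα = |8.84 − 11.5|×10⁻⁶/K = 2.66×10⁻⁶/K.
Mismatch strain = Δα·ΔT = 2.66×10⁻⁶ × 155.0 = 4.12×10⁻⁴.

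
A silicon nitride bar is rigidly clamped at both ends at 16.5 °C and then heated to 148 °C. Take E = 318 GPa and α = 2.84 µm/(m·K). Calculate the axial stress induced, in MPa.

ΔT = 131.5 K. Constrained thermal stress σ = E·α·ΔT = 318.0×10³ MPa × 2.84×10⁻⁶ × 131.5 = 119 MPa (compressive).

119 MPa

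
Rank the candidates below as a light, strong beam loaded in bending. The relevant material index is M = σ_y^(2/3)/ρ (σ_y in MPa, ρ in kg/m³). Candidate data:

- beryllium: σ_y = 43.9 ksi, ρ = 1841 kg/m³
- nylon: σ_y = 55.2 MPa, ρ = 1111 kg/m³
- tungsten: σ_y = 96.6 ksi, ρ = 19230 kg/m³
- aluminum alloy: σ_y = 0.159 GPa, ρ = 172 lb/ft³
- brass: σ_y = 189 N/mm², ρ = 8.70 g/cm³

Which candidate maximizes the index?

beryllium

Putting every candidate on a common basis:
  beryllium: σ_y = 302.7 MPa, ρ = 1841 kg/m³
  nylon: σ_y = 55.20 MPa, ρ = 1111 kg/m³
  tungsten: σ_y = 666.0 MPa, ρ = 19230 kg/m³
  aluminum alloy: σ_y = 159.0 MPa, ρ = 2755 kg/m³
  brass: σ_y = 189.0 MPa, ρ = 8700 kg/m³
  beryllium: M = 24.5×10⁻³
  nylon: M = 13.0×10⁻³
  aluminum alloy: M = 10.7×10⁻³
  tungsten: M = 3.97×10⁻³
  brass: M = 3.79×10⁻³
The maximum is for beryllium.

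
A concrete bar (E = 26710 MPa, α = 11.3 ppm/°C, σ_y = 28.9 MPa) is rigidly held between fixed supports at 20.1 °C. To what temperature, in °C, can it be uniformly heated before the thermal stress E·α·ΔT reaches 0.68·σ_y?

E = 26710 MPa = 26.71 GPa.
E·α·ΔT = 19.65 MPa ⇒ ΔT = 19.65 / (26.71×10³ × 11.3×10⁻⁶) = 65.11 K.
T = 20.1 + 65.11 = 85.21 °C.

85.2 °C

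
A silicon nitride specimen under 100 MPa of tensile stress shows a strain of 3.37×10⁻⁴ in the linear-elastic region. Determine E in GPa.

E = σ/ε = 100 MPa / 3.37×10⁻⁴ = 296700 MPa = 297 GPa.

297 GPa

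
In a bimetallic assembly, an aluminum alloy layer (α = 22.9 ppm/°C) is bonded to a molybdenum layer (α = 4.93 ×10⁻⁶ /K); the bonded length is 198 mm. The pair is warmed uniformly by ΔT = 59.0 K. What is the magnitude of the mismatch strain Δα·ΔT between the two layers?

Δα = |22.9 − 4.93|×10⁻⁶/K = 18.0×10⁻⁶/K.
Mismatch strain = Δα·ΔT = 18.0×10⁻⁶ × 59.0 = 1.06×10⁻³.

1.06×10⁻³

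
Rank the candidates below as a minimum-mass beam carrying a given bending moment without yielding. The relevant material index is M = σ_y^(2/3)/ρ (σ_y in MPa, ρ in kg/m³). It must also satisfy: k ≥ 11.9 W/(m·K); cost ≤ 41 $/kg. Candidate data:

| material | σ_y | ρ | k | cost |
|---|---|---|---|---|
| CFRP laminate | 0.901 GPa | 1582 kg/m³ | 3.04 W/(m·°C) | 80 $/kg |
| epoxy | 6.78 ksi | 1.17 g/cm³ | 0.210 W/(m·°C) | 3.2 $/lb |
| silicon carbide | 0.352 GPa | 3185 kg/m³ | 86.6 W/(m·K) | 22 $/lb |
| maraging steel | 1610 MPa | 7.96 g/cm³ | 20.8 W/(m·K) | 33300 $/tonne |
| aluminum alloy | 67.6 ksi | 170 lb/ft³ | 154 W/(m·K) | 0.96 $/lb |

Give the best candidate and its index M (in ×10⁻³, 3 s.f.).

Screen on constraints: k ≥ 11.9 W/(m·K); cost ≤ 41 $/kg. Survivors: maraging steel, aluminum alloy.
Convert each candidate to consistent units, then evaluate M:
  maraging steel: σ_y = 1610 MPa, ρ = 7960 kg/m³
  aluminum alloy: σ_y = 466.1 MPa, ρ = 2723 kg/m³
  aluminum alloy: M = 22.1×10⁻³
  maraging steel: M = 17.3×10⁻³
Highest index: aluminum alloy.

aluminum alloy, M = 22.1×10⁻³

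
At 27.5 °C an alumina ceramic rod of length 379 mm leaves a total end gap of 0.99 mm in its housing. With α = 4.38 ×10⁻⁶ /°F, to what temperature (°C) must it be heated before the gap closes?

359 °C

α = 4.38×10⁻⁶/°F × 9/5 = 7.88×10⁻⁶/K.
α·L₀·ΔT = 0.99 mm ⇒ ΔT = 0.99 / (7.88×10⁻⁶ × 379.0) = 331.3 K.
T = 27.5 + 331.3 = 358.8 °C.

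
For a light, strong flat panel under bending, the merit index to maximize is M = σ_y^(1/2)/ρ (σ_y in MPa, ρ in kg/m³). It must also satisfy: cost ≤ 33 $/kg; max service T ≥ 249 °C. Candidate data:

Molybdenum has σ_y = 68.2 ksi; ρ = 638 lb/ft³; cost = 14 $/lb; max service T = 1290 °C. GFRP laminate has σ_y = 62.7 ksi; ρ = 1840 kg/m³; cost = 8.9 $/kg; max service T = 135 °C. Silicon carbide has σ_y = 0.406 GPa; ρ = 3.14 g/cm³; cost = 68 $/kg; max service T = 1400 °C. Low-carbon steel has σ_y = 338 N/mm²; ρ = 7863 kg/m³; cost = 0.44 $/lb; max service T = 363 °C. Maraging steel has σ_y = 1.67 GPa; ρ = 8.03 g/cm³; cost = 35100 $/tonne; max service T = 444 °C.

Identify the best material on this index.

low-carbon steel

Screen on constraints: cost ≤ 33 $/kg; max service T ≥ 249 °C. Survivors: molybdenum, low-carbon steel.
In SI units:
  molybdenum: σ_y = 470.2 MPa, ρ = 10220 kg/m³
  low-carbon steel: σ_y = 338.0 MPa, ρ = 7863 kg/m³
  low-carbon steel: M = 2.34×10⁻³
  molybdenum: M = 2.12×10⁻³
Low-carbon steel ranks first.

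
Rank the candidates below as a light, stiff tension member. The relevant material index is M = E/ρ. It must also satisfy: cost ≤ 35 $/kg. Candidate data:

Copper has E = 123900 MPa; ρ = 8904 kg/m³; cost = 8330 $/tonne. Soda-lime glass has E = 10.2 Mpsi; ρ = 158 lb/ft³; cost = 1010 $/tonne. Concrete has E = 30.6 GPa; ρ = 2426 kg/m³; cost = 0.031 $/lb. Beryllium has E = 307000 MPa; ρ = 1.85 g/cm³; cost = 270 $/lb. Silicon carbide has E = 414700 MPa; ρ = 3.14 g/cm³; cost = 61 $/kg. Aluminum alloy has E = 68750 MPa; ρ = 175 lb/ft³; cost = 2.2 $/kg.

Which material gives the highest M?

soda-lime glass

Screen on constraints: cost ≤ 35 $/kg. Survivors: copper, soda-lime glass, concrete, aluminum alloy.
Convert each candidate to consistent units, then evaluate M:
  copper: E = 123.9 GPa, ρ = 8904 kg/m³
  soda-lime glass: E = 70.33 GPa, ρ = 2531 kg/m³
  concrete: E = 30.60 GPa, ρ = 2426 kg/m³
  aluminum alloy: E = 68.75 GPa, ρ = 2803 kg/m³
  soda-lime glass: M = 27.8 MN·m/kg
  aluminum alloy: M = 24.5 MN·m/kg
  copper: M = 13.9 MN·m/kg
  concrete: M = 12.6 MN·m/kg
Soda-lime glass has the largest M.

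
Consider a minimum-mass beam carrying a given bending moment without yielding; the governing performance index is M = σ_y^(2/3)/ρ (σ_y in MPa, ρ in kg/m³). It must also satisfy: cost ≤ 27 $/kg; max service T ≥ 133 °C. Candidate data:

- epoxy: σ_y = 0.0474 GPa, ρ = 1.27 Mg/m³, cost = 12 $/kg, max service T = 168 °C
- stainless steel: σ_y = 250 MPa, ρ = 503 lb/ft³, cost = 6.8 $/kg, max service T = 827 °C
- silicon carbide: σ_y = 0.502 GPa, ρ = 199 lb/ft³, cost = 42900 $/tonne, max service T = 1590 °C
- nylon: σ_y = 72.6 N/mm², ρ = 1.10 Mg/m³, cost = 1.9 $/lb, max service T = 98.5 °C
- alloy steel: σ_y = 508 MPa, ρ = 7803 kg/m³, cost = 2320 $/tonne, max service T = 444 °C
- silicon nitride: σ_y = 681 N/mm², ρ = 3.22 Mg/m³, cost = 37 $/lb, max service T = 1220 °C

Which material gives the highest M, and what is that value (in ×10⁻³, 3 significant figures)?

epoxy, M = 10.3×10⁻³

Screen on constraints: cost ≤ 27 $/kg; max service T ≥ 133 °C. Survivors: epoxy, stainless steel, alloy steel.
After converting to SI:
  epoxy: σ_y = 47.40 MPa, ρ = 1270 kg/m³
  stainless steel: σ_y = 250.0 MPa, ρ = 8057 kg/m³
  alloy steel: σ_y = 508.0 MPa, ρ = 7803 kg/m³
  epoxy: M = 10.3×10⁻³
  alloy steel: M = 8.16×10⁻³
  stainless steel: M = 4.93×10⁻³
Highest index: epoxy.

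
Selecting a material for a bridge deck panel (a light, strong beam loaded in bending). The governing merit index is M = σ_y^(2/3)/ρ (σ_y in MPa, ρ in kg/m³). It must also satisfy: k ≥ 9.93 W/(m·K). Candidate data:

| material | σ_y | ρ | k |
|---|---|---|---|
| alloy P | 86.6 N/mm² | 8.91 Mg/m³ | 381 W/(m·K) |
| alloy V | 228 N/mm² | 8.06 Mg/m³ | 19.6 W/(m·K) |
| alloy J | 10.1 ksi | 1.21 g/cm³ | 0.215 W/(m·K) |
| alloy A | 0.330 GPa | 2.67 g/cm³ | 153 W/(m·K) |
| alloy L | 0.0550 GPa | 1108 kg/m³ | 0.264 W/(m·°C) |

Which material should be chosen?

Screen on constraints: k ≥ 9.93 W/(m·K). Survivors: alloy P, alloy V, alloy A.
Putting every candidate on a common basis:
  alloy P: σ_y = 86.60 MPa, ρ = 8910 kg/m³
  alloy V: σ_y = 228.0 MPa, ρ = 8060 kg/m³
  alloy A: σ_y = 330.0 MPa, ρ = 2670 kg/m³
  alloy A: M = 17.9×10⁻³
  alloy V: M = 4.63×10⁻³
  alloy P: M = 2.20×10⁻³
Alloy A ranks first.

alloy A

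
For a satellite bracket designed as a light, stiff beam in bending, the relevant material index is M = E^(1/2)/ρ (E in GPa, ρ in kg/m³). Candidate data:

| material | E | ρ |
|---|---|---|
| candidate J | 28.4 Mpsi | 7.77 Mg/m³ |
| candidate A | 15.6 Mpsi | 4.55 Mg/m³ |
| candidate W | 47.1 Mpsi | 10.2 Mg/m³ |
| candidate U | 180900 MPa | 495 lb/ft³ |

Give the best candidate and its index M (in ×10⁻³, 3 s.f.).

candidate A, M = 2.28×10⁻³

In SI units:
  candidate J: E = 195.8 GPa, ρ = 7770 kg/m³
  candidate A: E = 107.6 GPa, ρ = 4550 kg/m³
  candidate W: E = 324.7 GPa, ρ = 10200 kg/m³
  candidate U: E = 180.9 GPa, ρ = 7929 kg/m³
  candidate A: M = 2.28×10⁻³
  candidate J: M = 1.80×10⁻³
  candidate W: M = 1.77×10⁻³
  candidate U: M = 1.70×10⁻³
The maximum is for candidate A.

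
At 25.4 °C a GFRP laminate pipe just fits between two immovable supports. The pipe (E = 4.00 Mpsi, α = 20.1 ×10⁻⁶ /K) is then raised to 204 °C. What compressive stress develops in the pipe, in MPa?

99.0 MPa

E = 4.00 Mpsi = 27.58 GPa.
ΔT = 178.6 K. Constrained thermal stress σ = E·α·ΔT = 27.58×10³ MPa × 20.1×10⁻⁶ × 178.6 = 99.0 MPa (compressive).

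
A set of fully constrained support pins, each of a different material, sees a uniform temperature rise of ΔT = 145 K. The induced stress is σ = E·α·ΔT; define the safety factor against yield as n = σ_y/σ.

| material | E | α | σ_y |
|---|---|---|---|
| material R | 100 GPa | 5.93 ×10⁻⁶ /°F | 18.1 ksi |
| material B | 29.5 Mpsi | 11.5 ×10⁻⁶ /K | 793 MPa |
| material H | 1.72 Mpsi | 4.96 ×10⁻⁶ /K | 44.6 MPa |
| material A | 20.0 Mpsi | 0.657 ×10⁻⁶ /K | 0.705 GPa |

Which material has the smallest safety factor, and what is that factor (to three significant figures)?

Per material, after unit conversion:
  material R: E = 100.0, α = 10.7, σ_y = 124.8 → σ = 155 MPa, n = 0.806
  material B: E = 203.4, α = 11.5, σ_y = 793.0 → σ = 339 MPa, n = 2.34
  material H: E = 11.86, α = 4.96, σ_y = 44.60 → σ = 8.53 MPa, n = 5.23
  material A: E = 137.9, α = 0.657, σ_y = 705.0 → σ = 13.1 MPa, n = 53.7
Smallest n: material R with n = 0.806.

material R, n = 0.806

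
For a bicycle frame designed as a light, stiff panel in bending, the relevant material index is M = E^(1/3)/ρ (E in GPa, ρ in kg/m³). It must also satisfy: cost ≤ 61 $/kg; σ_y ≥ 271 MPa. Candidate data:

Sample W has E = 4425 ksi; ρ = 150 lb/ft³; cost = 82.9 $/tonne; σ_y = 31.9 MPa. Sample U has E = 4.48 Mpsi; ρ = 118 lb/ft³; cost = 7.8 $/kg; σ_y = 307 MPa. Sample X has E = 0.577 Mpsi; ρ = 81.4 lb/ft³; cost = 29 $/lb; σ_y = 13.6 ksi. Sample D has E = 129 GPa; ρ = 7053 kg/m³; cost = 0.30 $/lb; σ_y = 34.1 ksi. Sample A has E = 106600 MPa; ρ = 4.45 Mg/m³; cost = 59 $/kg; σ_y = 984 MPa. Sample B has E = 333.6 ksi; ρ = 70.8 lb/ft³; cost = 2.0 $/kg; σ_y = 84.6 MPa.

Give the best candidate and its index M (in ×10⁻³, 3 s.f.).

Screen on constraints: cost ≤ 61 $/kg; σ_y ≥ 271 MPa. Survivors: sample U, sample A.
After converting to SI:
  sample U: E = 30.89 GPa, ρ = 1890 kg/m³
  sample A: E = 106.6 GPa, ρ = 4450 kg/m³
  sample U: M = 1.66×10⁻³
  sample A: M = 1.07×10⁻³
Sample U ranks first.

sample U, M = 1.66×10⁻³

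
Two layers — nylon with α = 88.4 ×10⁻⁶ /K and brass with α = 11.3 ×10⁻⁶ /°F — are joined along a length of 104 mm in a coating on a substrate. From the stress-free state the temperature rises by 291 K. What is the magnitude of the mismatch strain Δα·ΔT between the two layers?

0.0198

brass: α = 11.3×10⁻⁶/°F × 9/5 = 20.3×10⁻⁶/K.
Δα = |88.4 − 20.3|×10⁻⁶/K = 68.1×10⁻⁶/K.
Mismatch strain = Δα·ΔT = 68.1×10⁻⁶ × 291.0 = 0.0198.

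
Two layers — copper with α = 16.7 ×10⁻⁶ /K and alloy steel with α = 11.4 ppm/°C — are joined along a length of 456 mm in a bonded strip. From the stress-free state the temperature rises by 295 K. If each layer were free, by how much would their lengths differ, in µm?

Δα = |16.7 − 11.4|×10⁻⁶/K = 5.30×10⁻⁶/K.
ΔL_mismatch = Δα·L·ΔT = 5.30×10⁻⁶ × 456.0 mm × 295.0 K = 713 µm.

713 µm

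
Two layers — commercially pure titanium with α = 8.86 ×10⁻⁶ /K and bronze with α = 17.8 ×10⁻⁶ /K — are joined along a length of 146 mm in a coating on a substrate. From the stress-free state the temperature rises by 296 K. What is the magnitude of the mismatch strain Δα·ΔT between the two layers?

Δα = |8.86 − 17.8|×10⁻⁶/K = 8.94×10⁻⁶/K.
Mismatch strain = Δα·ΔT = 8.94×10⁻⁶ × 296.0 = 2.65×10⁻³.

2.65×10⁻³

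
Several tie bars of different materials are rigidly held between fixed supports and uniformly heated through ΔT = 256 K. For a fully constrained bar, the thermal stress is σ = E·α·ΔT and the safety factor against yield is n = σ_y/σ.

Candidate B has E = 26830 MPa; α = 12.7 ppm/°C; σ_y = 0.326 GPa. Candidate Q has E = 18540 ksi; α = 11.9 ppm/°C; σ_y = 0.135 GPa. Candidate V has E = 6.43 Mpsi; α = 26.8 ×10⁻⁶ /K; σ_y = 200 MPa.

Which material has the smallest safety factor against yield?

Converting E to GPa, α to ×10⁻⁶/K, σ_y to MPa, then σ and n for each:
  candidate B: E = 26.83, α = 12.7, σ_y = 326.0 → σ = 87.2 MPa, n = 3.74
  candidate Q: E = 127.8, α = 11.9, σ_y = 135.0 → σ = 389 MPa, n = 0.347
  candidate V: E = 44.33, α = 26.8, σ_y = 200.0 → σ = 304 MPa, n = 0.658
Smallest n: candidate Q with n = 0.347.

candidate Q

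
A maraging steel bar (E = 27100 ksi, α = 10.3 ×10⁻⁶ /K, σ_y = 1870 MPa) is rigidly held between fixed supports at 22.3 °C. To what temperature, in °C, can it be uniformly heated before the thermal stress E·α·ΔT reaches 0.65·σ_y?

654 °C

E = 27100 ksi = 186.8 GPa.
E·α·ΔT = 1216 MPa ⇒ ΔT = 1216 / (186.8×10³ × 10.3×10⁻⁶) = 631.6 K.
T = 22.3 + 631.6 = 653.9 °C.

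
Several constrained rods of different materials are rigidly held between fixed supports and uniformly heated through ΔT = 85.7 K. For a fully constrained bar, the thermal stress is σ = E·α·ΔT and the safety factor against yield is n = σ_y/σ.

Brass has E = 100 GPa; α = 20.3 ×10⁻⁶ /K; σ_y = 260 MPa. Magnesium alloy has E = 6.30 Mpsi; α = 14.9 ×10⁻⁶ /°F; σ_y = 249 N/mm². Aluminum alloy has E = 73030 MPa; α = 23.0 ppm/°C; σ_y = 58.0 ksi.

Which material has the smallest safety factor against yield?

With everything in SI (GPa, ×10⁻⁶/K, MPa):
  brass: E = 100.0, α = 20.3, σ_y = 260.0 → σ = 174 MPa, n = 1.49
  magnesium alloy: E = 43.44, α = 26.8, σ_y = 249.0 → σ = 99.8 MPa, n = 2.49
  aluminum alloy: E = 73.03, α = 23.0, σ_y = 399.9 → σ = 144 MPa, n = 2.78
Brass has the lowest safety factor, n = 1.49.

brass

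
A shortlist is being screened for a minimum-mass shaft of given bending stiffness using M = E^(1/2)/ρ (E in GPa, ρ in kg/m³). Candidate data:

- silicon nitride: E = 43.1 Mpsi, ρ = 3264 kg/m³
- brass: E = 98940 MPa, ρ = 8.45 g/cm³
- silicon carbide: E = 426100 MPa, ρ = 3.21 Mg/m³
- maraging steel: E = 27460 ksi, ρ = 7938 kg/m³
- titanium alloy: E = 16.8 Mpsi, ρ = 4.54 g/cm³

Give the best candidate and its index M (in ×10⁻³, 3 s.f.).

silicon carbide, M = 6.43×10⁻³

Convert each candidate to consistent units, then evaluate M:
  silicon nitride: E = 297.2 GPa, ρ = 3264 kg/m³
  brass: E = 98.94 GPa, ρ = 8450 kg/m³
  silicon carbide: E = 426.1 GPa, ρ = 3210 kg/m³
  maraging steel: E = 189.3 GPa, ρ = 7938 kg/m³
  titanium alloy: E = 115.8 GPa, ρ = 4540 kg/m³
  silicon carbide: M = 6.43×10⁻³
  silicon nitride: M = 5.28×10⁻³
  titanium alloy: M = 2.37×10⁻³
  maraging steel: M = 1.73×10⁻³
  brass: M = 1.18×10⁻³
Highest index: silicon carbide.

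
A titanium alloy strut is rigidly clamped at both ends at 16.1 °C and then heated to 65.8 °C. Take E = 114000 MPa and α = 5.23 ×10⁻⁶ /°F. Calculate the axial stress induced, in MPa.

E = 114000 MPa = 114.0 GPa.
α = 5.23×10⁻⁶/°F × 9/5 = 9.41×10⁻⁶/K.
ΔT = 49.70 K. Constrained thermal stress σ = E·α·ΔT = 114.0×10³ MPa × 9.41×10⁻⁶ × 49.70 = 53.3 MPa (compressive).

53.3 MPa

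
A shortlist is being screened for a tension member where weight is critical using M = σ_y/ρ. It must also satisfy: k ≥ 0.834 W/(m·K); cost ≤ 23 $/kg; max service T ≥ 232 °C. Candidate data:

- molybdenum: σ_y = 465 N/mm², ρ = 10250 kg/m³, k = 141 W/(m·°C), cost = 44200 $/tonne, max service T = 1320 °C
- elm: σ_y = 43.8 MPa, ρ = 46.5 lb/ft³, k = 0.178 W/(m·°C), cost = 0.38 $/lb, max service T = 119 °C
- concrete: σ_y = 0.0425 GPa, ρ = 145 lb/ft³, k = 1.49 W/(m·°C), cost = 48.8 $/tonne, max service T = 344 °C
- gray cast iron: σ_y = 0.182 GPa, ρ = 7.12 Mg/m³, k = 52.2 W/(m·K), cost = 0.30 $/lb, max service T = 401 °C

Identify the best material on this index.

Screen on constraints: k ≥ 0.834 W/(m·K); cost ≤ 23 $/kg; max service T ≥ 232 °C. Survivors: concrete, gray cast iron.
Convert each candidate to consistent units, then evaluate M:
  concrete: σ_y = 42.50 MPa, ρ = 2323 kg/m³
  gray cast iron: σ_y = 182.0 MPa, ρ = 7120 kg/m³
  gray cast iron: M = 25.6 kN·m/kg
  concrete: M = 18.3 kN·m/kg
The maximum is for gray cast iron.

gray cast iron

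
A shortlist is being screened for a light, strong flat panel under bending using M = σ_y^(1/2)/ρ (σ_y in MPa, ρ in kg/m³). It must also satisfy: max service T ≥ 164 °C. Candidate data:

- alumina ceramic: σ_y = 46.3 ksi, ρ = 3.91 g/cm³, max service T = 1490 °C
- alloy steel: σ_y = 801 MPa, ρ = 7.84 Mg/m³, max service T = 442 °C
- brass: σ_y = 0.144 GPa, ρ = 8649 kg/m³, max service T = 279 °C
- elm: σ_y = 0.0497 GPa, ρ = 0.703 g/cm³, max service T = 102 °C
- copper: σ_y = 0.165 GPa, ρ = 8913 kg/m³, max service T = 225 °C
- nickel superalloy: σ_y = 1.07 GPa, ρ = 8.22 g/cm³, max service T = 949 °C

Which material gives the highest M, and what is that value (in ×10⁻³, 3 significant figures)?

alumina ceramic, M = 4.57×10⁻³

Screen on constraints: max service T ≥ 164 °C. Survivors: alumina ceramic, alloy steel, brass, copper, nickel superalloy.
In SI units:
  alumina ceramic: σ_y = 319.2 MPa, ρ = 3910 kg/m³
  alloy steel: σ_y = 801.0 MPa, ρ = 7840 kg/m³
  brass: σ_y = 144.0 MPa, ρ = 8649 kg/m³
  copper: σ_y = 165.0 MPa, ρ = 8913 kg/m³
  nickel superalloy: σ_y = 1070 MPa, ρ = 8220 kg/m³
  alumina ceramic: M = 4.57×10⁻³
  nickel superalloy: M = 3.98×10⁻³
  alloy steel: M = 3.61×10⁻³
  copper: M = 1.44×10⁻³
  brass: M = 1.39×10⁻³
Highest index: alumina ceramic.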